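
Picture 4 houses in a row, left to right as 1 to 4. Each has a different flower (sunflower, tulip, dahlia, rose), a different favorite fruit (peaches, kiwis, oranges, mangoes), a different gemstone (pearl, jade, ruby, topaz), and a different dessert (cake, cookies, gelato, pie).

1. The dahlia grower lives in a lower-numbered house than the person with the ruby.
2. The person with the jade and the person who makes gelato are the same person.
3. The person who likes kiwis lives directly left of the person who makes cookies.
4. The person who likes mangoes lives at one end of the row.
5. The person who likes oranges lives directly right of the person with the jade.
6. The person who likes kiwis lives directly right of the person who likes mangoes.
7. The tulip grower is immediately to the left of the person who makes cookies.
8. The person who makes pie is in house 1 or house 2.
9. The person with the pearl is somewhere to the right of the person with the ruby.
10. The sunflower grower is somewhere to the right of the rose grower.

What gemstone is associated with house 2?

By clue 6, the person who likes kiwis is in house 2.
The person who likes mangoes is in house 1 (clue 6).
The only flower still possible for house 4 is sunflower.
From clue 3, the person who makes cookies must be in house 3.
The tulip grower is in house 2 (clue 7).
House 1's flower must be dahlia (nothing else left).
The only flower still possible for house 3 is rose.
That leaves topaz as the gemstone for house 1.
That leaves pearl as the gemstone for house 4.
That leaves cake as the dessert for house 4.
The person with the jade is in house 2 (clue 2).
Clue 2: the person who makes gelato is in house 2.
By clue 5, the person who likes oranges is in house 3.
That leaves peaches as the favorite fruit for house 4.
That leaves ruby as the gemstone for house 3.
So house 1 gets pie for dessert.
So: house 1 = dahlia/mangoes/topaz/pie, house 2 = tulip/kiwis/jade/gelato, house 3 = rose/oranges/ruby/cookies, house 4 = sunflower/peaches/pearl/cake.

jade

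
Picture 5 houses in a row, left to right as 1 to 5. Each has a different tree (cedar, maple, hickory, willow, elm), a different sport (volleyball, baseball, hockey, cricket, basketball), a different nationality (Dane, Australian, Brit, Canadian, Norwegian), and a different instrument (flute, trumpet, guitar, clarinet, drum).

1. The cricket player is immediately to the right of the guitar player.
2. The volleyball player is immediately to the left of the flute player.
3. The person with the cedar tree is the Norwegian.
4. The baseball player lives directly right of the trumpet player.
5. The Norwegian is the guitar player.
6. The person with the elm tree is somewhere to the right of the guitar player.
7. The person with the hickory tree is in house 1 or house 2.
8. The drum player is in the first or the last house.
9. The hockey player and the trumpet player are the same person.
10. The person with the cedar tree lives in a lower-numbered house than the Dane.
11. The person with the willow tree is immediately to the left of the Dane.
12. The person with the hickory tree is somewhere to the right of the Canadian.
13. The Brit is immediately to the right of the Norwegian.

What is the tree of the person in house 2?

The person with the hickory tree is in house 2 (clue 12).
From clue 12, the Canadian must be in house 1.
House 1's tree must be maple (nothing else left).
So house 5 gets elm for tree.
House 2 nationality: only Australian fits.
The only nationality still possible for house 3 is Norwegian.
Clue 3: the person with the cedar tree is in house 3.
By clue 5, the guitar player is in house 3.
The Brit is in house 4 (clue 13).
So house 4 gets willow for tree.
So house 5 gets Dane for nationality.
The cricket player is in house 4 (clue 1).
So house 5 gets basketball for sport.
The baseball player is narrowed to house 2 or 3; consider each.
Placing it in house 3 leads to a contradiction, so it's in house 2.
By clue 4, the trumpet player is in house 1.
The hockey player is in house 1 (clue 9).
So house 3 gets volleyball for sport.
That leaves drum as the instrument for house 5.
From clue 2, the flute player must be in house 4.
House 2's instrument must be clarinet (nothing else left).
So: house 1 = maple/hockey/Canadian/trumpet, house 2 = hickory/baseball/Australian/clarinet, house 3 = cedar/volleyball/Norwegian/guitar, house 4 = willow/cricket/Brit/flute, house 5 = elm/basketball/Dane/drum.

hickory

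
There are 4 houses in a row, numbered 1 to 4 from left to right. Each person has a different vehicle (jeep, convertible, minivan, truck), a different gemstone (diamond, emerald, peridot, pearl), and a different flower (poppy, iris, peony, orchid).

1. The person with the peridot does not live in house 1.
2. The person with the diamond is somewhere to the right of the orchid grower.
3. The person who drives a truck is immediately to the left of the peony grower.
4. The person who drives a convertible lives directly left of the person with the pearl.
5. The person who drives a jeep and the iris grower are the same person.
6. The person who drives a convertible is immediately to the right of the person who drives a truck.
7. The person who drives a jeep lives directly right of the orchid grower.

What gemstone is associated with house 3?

pearl

So house 1 gets emerald for gemstone.
The person who drives a convertible is narrowed to house 2 or 3; consider each.
Placing it in house 3 leads to a contradiction, so it's in house 2.
Clue 4: the person with the pearl is in house 3.
By clue 6, the person who drives a truck is in house 1.
From clue 3, the peony grower must be in house 2.
That leaves poppy as the flower for house 1.
The only flower still possible for house 3 is orchid.
That leaves iris as the flower for house 4.
From clue 2, the person with the diamond must be in house 4.
The person who drives a jeep is in house 4 (clue 5).
House 3's vehicle must be minivan (nothing else left).
House 2 gemstone: only peridot fits.
So: house 1 = truck/emerald/poppy, house 2 = convertible/peridot/peony, house 3 = minivan/pearl/orchid, house 4 = jeep/diamond/iris.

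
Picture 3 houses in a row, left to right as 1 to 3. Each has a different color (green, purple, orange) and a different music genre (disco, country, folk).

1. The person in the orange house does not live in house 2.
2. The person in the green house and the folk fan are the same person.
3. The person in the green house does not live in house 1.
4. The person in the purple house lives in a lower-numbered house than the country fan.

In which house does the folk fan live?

2

House 1 music genre: only disco fits.
The person in the green house is narrowed to house 2 or 3; consider each.
Placing it in house 3 leads to a contradiction, so it's in house 2.
From clue 2, the folk fan must be in house 2.
House 1's color must be purple (nothing else left).
That leaves orange as the color for house 3.
So house 3 gets country for music genre.
So: house 1 = purple/disco, house 2 = green/folk, house 3 = orange/country.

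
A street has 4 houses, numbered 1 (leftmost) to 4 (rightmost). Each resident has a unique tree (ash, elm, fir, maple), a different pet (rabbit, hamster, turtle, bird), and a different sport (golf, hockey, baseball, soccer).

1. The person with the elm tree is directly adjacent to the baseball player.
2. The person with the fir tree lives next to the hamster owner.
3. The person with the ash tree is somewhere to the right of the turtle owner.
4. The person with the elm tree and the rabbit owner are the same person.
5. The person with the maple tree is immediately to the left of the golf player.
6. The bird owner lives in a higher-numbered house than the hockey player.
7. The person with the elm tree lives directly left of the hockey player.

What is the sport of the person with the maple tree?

baseball

The person with the elm tree is narrowed to house 1 or 2; consider each.
Placing it in house 1 leads to a contradiction, so it's in house 2.
The rabbit owner is in house 2 (clue 4).
The hockey player is in house 3 (clue 7).
The only sport still possible for house 1 is baseball.
From clue 6, the bird owner must be in house 4.
The only tree still possible for house 1 is maple.
So house 1 gets turtle for pet.
House 3 pet: only hamster fits.
Clue 2 places the person with the fir tree in house 4.
Clue 5 places the golf player in house 2.
So house 3 gets ash for tree.
House 4's sport must be soccer (nothing else left).
So: house 1 = maple/turtle/baseball, house 2 = elm/rabbit/golf, house 3 = ash/hamster/hockey, house 4 = fir/bird/soccer.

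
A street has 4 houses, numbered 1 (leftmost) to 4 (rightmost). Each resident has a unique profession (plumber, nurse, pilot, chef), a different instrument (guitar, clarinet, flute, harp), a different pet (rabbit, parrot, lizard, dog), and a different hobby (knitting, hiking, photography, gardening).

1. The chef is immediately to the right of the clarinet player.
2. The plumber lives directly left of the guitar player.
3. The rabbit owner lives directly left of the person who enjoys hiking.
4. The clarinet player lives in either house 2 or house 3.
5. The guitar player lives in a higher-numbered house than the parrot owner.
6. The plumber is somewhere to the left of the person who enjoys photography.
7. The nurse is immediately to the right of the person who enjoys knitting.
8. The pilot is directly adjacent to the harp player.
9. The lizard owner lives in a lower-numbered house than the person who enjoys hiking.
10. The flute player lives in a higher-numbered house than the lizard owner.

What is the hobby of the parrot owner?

gardening

The only instrument still possible for house 1 is harp.
The only pet still possible for house 4 is dog.
Clue 8 places the pilot in house 2.
House 1's profession must be plumber (nothing else left).
Clue 2 places the guitar player in house 2.
Clue 5 places the parrot owner in house 1.
House 3 instrument: only clarinet fits.
So house 4 gets flute for instrument.
That leaves gardening as the hobby for house 1.
Clue 1 places the chef in house 4.
That leaves nurse as the profession for house 3.
By clue 7, the person who enjoys knitting is in house 2.
The lizard owner is narrowed to house 2 or 3; consider each.
Placing it in house 3 leads to a contradiction, so it's in house 2.
The only pet still possible for house 3 is rabbit.
From clue 3, the person who enjoys hiking must be in house 4.
That leaves photography as the hobby for house 3.
So: house 1 = plumber/harp/parrot/gardening, house 2 = pilot/guitar/lizard/knitting, house 3 = nurse/clarinet/rabbit/photography, house 4 = chef/flute/dog/hiking.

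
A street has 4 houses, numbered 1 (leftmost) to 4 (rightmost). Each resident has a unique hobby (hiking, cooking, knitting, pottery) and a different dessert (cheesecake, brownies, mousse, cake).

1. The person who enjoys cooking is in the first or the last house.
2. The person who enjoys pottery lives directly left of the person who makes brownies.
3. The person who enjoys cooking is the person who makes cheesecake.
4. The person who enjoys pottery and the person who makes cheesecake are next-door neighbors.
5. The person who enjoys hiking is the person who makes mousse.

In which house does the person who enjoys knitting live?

The person who enjoys cooking is narrowed to house 1 or 4; consider each.
Placing it in house 4 leads to a contradiction, so it's in house 1.
Clue 3 places the person who makes cheesecake in house 1.
Clue 4: the person who enjoys pottery is in house 2.
From clue 2, the person who makes brownies must be in house 3.
That leaves cake as the dessert for house 2.
The only dessert still possible for house 4 is mousse.
Clue 5 places the person who enjoys hiking in house 4.
The only hobby still possible for house 3 is knitting.
So: house 1 = cooking/cheesecake, house 2 = pottery/cake, house 3 = knitting/brownies, house 4 = hiking/mousse.

3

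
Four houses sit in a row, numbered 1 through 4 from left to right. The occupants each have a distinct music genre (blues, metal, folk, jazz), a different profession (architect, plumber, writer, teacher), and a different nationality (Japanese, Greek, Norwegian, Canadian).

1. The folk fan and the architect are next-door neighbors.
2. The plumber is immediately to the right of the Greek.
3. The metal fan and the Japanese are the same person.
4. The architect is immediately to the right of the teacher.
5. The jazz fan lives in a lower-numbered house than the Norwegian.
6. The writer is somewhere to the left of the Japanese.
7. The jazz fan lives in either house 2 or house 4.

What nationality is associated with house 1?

Greek

The jazz fan is in house 2 (clue 7).
The metal fan is narrowed to house 3 or 4; consider each.
Placing it in house 3 leads to a contradiction, so it's in house 4.
By clue 3, the Japanese is in house 4.
House 3 nationality: only Norwegian fits.
That leaves architect as the profession for house 4.
The folk fan is in house 3 (clue 1).
By clue 4, the teacher is in house 3.
House 1 music genre: only blues fits.
So house 1 gets writer for profession.
So house 2 gets plumber for profession.
By clue 2, the Greek is in house 1.
House 2's nationality must be Canadian (nothing else left).
So: house 1 = blues/writer/Greek, house 2 = jazz/plumber/Canadian, house 3 = folk/teacher/Norwegian, house 4 = metal/architect/Japanese.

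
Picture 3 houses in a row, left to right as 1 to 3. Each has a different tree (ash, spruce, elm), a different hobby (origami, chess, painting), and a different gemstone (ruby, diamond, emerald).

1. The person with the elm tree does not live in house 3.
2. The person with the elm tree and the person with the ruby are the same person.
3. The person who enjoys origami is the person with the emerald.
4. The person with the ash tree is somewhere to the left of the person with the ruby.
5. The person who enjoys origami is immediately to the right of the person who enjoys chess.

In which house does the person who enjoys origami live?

3

From clue 4, the person with the ash tree must be in house 1.
From clue 4, the person with the ruby must be in house 2.
House 2 tree: only elm fits.
House 3's tree must be spruce (nothing else left).
Clue 3: the person who enjoys origami is in house 3.
The person with the emerald is in house 3 (clue 3).
From clue 5, the person who enjoys chess must be in house 2.
That leaves painting as the hobby for house 1.
House 1 gemstone: only diamond fits.
So: house 1 = ash/painting/diamond, house 2 = elm/chess/ruby, house 3 = spruce/origami/emerald.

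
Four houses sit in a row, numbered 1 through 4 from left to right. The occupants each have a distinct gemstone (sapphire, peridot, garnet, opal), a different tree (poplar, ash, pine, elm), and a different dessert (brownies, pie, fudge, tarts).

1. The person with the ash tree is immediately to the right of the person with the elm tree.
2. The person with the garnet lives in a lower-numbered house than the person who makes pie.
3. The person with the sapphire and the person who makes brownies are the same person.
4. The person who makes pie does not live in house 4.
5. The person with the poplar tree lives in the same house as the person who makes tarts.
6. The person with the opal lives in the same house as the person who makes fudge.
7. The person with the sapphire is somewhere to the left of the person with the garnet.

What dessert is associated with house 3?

The person with the garnet is in house 2 (clue 2).
Clue 2 places the person who makes pie in house 3.
By clue 7, the person with the sapphire is in house 1.
Clue 3 places the person who makes brownies in house 1.
From clue 6, the person with the opal must be in house 4.
By clue 6, the person who makes fudge is in house 4.
That leaves peridot as the gemstone for house 3.
The only dessert still possible for house 2 is tarts.
Clue 5: the person with the poplar tree is in house 2.
Clue 1 places the person with the ash tree in house 4.
The person with the elm tree is in house 3 (clue 1).
So house 1 gets pine for tree.
So: house 1 = sapphire/pine/brownies, house 2 = garnet/poplar/tarts, house 3 = peridot/elm/pie, house 4 = opal/ash/fudge.

pie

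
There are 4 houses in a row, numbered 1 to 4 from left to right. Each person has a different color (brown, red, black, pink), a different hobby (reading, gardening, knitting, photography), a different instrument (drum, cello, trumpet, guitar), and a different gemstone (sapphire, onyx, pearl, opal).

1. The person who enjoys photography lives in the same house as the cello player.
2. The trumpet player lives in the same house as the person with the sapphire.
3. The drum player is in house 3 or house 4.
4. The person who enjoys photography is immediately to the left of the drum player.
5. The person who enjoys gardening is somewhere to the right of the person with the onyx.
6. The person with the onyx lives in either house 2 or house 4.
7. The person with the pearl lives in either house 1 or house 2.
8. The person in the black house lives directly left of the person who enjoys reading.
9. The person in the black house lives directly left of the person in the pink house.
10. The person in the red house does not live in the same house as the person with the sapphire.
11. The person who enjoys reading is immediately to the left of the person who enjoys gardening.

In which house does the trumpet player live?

4

Clue 6 places the person with the onyx in house 2.
House 1's hobby must be knitting (nothing else left).
The only hobby still possible for house 4 is gardening.
House 1 gemstone: only pearl fits.
Clue 11: the person who enjoys reading is in house 3.
So house 2 gets photography for hobby.
House 1 instrument: only guitar fits.
The only instrument still possible for house 2 is cello.
The drum player is in house 3 (clue 4).
By clue 8, the person in the black house is in house 2.
Clue 9: the person in the pink house is in house 3.
That leaves trumpet as the instrument for house 4.
The person with the sapphire is in house 4 (clue 2).
Clue 10 places the person in the red house in house 1.
That leaves brown as the color for house 4.
House 3's gemstone must be opal (nothing else left).
So: house 1 = red/knitting/guitar/pearl, house 2 = black/photography/cello/onyx, house 3 = pink/reading/drum/opal, house 4 = brown/gardening/trumpet/sapphire.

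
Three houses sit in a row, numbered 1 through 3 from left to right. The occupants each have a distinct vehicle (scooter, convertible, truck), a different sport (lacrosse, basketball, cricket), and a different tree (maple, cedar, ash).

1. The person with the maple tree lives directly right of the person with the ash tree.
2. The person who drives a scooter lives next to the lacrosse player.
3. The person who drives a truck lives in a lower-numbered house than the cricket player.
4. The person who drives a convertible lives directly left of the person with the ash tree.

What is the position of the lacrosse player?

2

The person who drives a convertible is in house 1 (clue 4).
From clue 4, the person with the ash tree must be in house 2.
That leaves truck as the vehicle for house 2.
So house 3 gets scooter for vehicle.
House 1 tree: only cedar fits.
House 3's tree must be maple (nothing else left).
Clue 2: the lacrosse player is in house 2.
The cricket player is in house 3 (clue 3).
House 1's sport must be basketball (nothing else left).
So: house 1 = convertible/basketball/cedar, house 2 = truck/lacrosse/ash, house 3 = scooter/cricket/maple.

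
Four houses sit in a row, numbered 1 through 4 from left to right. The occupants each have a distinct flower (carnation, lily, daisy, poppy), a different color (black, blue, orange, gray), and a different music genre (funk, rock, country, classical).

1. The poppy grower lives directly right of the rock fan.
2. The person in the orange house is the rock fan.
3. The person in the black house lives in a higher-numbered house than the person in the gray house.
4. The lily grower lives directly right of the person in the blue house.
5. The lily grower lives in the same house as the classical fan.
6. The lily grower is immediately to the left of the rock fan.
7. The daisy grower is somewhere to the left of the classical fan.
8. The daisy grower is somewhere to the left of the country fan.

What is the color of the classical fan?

Clue 6 places the lily grower in house 2.
Clue 6: the rock fan is in house 3.
House 4 color: only black fits.
The only music genre still possible for house 1 is funk.
The poppy grower is in house 4 (clue 1).
The person in the orange house is in house 3 (clue 2).
Clue 4: the person in the blue house is in house 1.
Clue 5 places the classical fan in house 2.
Clue 7: the daisy grower is in house 1.
That leaves carnation as the flower for house 3.
House 2's color must be gray (nothing else left).
That leaves country as the music genre for house 4.
So: house 1 = daisy/blue/funk, house 2 = lily/gray/classical, house 3 = carnation/orange/rock, house 4 = poppy/black/country.

gray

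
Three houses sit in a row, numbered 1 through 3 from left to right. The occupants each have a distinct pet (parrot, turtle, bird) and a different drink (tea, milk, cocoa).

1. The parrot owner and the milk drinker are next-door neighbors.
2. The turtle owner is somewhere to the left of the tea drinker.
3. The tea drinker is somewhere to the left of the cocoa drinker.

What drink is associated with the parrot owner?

Clue 3 places the tea drinker in house 2.
Clue 3 places the cocoa drinker in house 3.
So house 1 gets milk for drink.
The parrot owner is in house 2 (clue 1).
The turtle owner is in house 1 (clue 2).
House 3 pet: only bird fits.
So: house 1 = turtle/milk, house 2 = parrot/tea, house 3 = bird/cocoa.

tea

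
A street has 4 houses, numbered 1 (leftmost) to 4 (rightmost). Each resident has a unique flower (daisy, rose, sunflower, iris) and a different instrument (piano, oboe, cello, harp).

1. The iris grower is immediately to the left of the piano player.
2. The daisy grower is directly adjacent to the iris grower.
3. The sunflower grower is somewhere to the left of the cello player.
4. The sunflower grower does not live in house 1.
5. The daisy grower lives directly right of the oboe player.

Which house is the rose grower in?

4

The sunflower grower is narrowed to house 2 or 3; consider each.
Placing it in house 2 leads to a contradiction, so it's in house 3.
By clue 3, the cello player is in house 4.
Clue 2: the daisy grower is in house 2.
From clue 2, the iris grower must be in house 1.
From clue 5, the oboe player must be in house 1.
So house 4 gets rose for flower.
Clue 1: the piano player is in house 2.
So house 3 gets harp for instrument.
So: house 1 = iris/oboe, house 2 = daisy/piano, house 3 = sunflower/harp, house 4 = rose/cello.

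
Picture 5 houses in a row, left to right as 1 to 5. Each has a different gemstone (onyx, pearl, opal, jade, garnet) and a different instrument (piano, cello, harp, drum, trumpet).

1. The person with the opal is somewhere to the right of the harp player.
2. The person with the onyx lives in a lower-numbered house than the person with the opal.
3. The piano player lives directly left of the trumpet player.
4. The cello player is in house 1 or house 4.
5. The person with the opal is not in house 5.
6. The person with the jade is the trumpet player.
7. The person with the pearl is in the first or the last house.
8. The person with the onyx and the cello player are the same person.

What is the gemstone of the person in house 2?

By clue 2, the person with the onyx is in house 1.
From clue 8, the cello player must be in house 1.
That leaves pearl as the gemstone for house 5.
House 2 gemstone: only garnet fits.
House 5's instrument must be drum (nothing else left).
House 4 instrument: only trumpet fits.
Clue 3: the piano player is in house 3.
From clue 6, the person with the jade must be in house 4.
So house 3 gets opal for gemstone.
So house 2 gets harp for instrument.
So: house 1 = onyx/cello, house 2 = garnet/harp, house 3 = opal/piano, house 4 = jade/trumpet, house 5 = pearl/drum.

garnet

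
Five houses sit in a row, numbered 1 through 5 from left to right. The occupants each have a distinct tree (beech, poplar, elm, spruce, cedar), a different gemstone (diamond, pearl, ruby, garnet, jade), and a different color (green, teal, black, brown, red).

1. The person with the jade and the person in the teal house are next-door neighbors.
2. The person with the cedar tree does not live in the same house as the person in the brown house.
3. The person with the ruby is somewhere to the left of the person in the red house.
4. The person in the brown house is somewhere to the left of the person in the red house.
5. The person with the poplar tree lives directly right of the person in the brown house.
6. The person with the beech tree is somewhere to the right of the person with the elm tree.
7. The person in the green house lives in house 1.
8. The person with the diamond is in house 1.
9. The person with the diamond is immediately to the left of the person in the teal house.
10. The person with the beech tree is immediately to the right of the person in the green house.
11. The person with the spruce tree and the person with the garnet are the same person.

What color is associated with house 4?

The person in the green house is in house 1 (clue 7).
Clue 8: the person with the diamond is in house 1.
By clue 9, the person in the teal house is in house 2.
Clue 10: the person with the beech tree is in house 2.
By clue 1, the person with the jade is in house 3.
From clue 6, the person with the elm tree must be in house 1.
House 3 tree: only cedar fits.
The person in the brown house is in house 4 (clue 2).
Clue 4: the person in the red house is in house 5.
Clue 5 places the person with the poplar tree in house 5.
House 4's tree must be spruce (nothing else left).
House 3 color: only black fits.
Clue 11 places the person with the garnet in house 4.
House 5's gemstone must be pearl (nothing else left).
That leaves ruby as the gemstone for house 2.
So: house 1 = elm/diamond/green, house 2 = beech/ruby/teal, house 3 = cedar/jade/black, house 4 = spruce/garnet/brown, house 5 = poplar/pearl/red.

brown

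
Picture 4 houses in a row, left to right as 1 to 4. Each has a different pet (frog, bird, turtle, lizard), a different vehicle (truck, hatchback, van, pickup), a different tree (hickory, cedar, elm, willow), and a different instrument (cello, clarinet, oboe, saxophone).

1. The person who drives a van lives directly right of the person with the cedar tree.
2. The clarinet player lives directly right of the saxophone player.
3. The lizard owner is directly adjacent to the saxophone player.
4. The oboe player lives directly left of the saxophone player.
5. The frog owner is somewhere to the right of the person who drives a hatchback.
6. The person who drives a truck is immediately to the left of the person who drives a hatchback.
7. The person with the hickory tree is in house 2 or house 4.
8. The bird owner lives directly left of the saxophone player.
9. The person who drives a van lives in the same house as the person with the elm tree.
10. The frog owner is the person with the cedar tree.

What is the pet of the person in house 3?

frog

House 1 tree: only willow fits.
The frog owner is in house 3 (clue 5).
From clue 5, the person who drives a hatchback must be in house 2.
From clue 6, the person who drives a truck must be in house 1.
Clue 10: the person with the cedar tree is in house 3.
The only tree still possible for house 2 is hickory.
So house 4 gets elm for tree.
By clue 1, the person who drives a van is in house 4.
That leaves pickup as the vehicle for house 3.
The bird owner is narrowed to house 1 or 2; consider each.
Placing it in house 1 leads to a contradiction, so it's in house 2.
Clue 8: the saxophone player is in house 3.
By clue 3, the lizard owner is in house 4.
By clue 4, the oboe player is in house 2.
House 1's pet must be turtle (nothing else left).
So house 1 gets cello for instrument.
House 4's instrument must be clarinet (nothing else left).
So: house 1 = turtle/truck/willow/cello, house 2 = bird/hatchback/hickory/oboe, house 3 = frog/pickup/cedar/saxophone, house 4 = lizard/van/elm/clarinet.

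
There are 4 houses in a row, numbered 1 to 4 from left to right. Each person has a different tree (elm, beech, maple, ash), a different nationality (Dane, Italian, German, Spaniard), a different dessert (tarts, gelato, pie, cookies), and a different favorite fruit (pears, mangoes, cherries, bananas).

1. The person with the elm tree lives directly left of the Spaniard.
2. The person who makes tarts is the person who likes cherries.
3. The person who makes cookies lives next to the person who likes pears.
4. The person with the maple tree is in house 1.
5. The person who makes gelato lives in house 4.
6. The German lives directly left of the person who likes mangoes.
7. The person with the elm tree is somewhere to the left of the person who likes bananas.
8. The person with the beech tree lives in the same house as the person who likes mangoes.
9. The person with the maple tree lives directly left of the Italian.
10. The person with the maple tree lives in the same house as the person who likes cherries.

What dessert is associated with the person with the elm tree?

From clue 4, the person with the maple tree must be in house 1.
The person who makes gelato is in house 4 (clue 5).
The Italian is in house 2 (clue 9).
By clue 10, the person who likes cherries is in house 1.
Clue 2 places the person who makes tarts in house 1.
The person with the beech tree is narrowed to house 2 or 4; consider each.
Placing it in house 4 leads to a contradiction, so it's in house 2.
The person who likes mangoes is in house 2 (clue 8).
That leaves ash as the tree for house 4.
Clue 1 places the Spaniard in house 4.
The German is in house 1 (clue 6).
Clue 7 places the person who likes bananas in house 4.
The only tree still possible for house 3 is elm.
That leaves Dane as the nationality for house 3.
So house 3 gets pears for favorite fruit.
The person who makes cookies is in house 2 (clue 3).
The only dessert still possible for house 3 is pie.
So: house 1 = maple/German/tarts/cherries, house 2 = beech/Italian/cookies/mangoes, house 3 = elm/Dane/pie/pears, house 4 = ash/Spaniard/gelato/bananas.

pie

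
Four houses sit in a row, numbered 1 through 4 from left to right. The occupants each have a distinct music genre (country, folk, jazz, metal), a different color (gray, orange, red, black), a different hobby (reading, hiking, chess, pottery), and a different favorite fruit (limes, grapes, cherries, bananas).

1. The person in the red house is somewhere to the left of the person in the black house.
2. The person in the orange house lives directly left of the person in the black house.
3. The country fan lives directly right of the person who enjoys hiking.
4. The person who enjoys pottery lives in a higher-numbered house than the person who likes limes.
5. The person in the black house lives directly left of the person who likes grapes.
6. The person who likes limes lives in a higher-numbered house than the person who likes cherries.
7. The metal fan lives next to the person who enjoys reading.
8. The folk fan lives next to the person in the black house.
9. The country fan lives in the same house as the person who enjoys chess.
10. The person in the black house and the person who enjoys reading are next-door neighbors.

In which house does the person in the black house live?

3

So house 4 gets gray for color.
The only color still possible for house 3 is black.
From clue 2, the person in the orange house must be in house 2.
By clue 5, the person who likes grapes is in house 4.
So house 1 gets red for color.
So house 1 gets hiking for hobby.
The country fan is in house 2 (clue 3).
By clue 9, the person who enjoys chess is in house 2.
So house 4 gets folk for music genre.
So house 3 gets pottery for hobby.
That leaves reading as the hobby for house 4.
By clue 4, the person who likes limes is in house 2.
Clue 6: the person who likes cherries is in house 1.
The metal fan is in house 3 (clue 7).
So house 1 gets jazz for music genre.
House 3 favorite fruit: only bananas fits.
So: house 1 = jazz/red/hiking/cherries, house 2 = country/orange/chess/limes, house 3 = metal/black/pottery/bananas, house 4 = folk/gray/reading/grapes.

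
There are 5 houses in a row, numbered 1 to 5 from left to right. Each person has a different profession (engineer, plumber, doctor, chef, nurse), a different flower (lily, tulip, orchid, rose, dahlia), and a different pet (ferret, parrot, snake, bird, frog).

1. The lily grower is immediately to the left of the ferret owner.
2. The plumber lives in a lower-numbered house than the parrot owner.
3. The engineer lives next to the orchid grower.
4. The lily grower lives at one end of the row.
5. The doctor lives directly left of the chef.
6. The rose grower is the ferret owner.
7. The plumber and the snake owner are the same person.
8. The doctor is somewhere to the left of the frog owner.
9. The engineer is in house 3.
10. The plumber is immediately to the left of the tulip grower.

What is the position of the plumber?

4

From clue 4, the lily grower must be in house 1.
Clue 9: the engineer is in house 3.
Clue 1: the ferret owner is in house 2.
The rose grower is in house 2 (clue 6).
From clue 10, the plumber must be in house 4.
Clue 10 places the tulip grower in house 5.
That leaves doctor as the profession for house 1.
So house 3 gets dahlia for flower.
The only flower still possible for house 4 is orchid.
From clue 2, the parrot owner must be in house 5.
Clue 5 places the chef in house 2.
Clue 7: the snake owner is in house 4.
The only profession still possible for house 5 is nurse.
House 1's pet must be bird (nothing else left).
So house 3 gets frog for pet.
So: house 1 = doctor/lily/bird, house 2 = chef/rose/ferret, house 3 = engineer/dahlia/frog, house 4 = plumber/orchid/snake, house 5 = nurse/tulip/parrot.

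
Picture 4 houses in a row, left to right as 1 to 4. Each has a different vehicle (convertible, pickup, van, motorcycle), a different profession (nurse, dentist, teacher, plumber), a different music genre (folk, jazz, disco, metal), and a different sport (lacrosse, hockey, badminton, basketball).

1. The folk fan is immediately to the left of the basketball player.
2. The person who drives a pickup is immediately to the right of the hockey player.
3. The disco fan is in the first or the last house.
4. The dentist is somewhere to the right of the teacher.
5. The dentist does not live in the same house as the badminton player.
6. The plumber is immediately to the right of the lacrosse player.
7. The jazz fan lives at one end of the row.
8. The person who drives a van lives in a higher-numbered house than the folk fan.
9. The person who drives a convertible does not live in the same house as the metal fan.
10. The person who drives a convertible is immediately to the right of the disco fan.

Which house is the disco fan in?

The person who drives a convertible is in house 2 (clue 10).
Clue 10 places the disco fan in house 1.
The only vehicle still possible for house 1 is motorcycle.
So house 2 gets folk for music genre.
So house 3 gets metal for music genre.
The only music genre still possible for house 4 is jazz.
From clue 1, the basketball player must be in house 3.
That leaves badminton as the sport for house 4.
From clue 2, the person who drives a pickup must be in house 3.
House 4's vehicle must be van (nothing else left).
House 4 profession: only nurse fits.
So house 1 gets lacrosse for sport.
The only sport still possible for house 2 is hockey.
Clue 6 places the plumber in house 2.
That leaves teacher as the profession for house 1.
The only profession still possible for house 3 is dentist.
So: house 1 = motorcycle/teacher/disco/lacrosse, house 2 = convertible/plumber/folk/hockey, house 3 = pickup/dentist/metal/basketball, house 4 = van/nurse/jazz/badminton.

1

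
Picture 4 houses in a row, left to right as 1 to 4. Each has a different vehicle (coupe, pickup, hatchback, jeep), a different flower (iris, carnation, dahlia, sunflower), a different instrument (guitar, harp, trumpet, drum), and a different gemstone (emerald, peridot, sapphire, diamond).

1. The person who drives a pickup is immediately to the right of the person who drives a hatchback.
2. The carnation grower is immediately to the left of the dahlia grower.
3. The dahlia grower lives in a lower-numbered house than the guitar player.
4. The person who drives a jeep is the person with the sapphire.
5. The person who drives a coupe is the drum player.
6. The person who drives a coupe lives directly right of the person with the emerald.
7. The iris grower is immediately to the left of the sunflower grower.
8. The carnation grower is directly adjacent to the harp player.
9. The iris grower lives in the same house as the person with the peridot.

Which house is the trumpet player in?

1

House 4 flower: only sunflower fits.
Clue 7: the iris grower is in house 3.
Clue 9: the person with the peridot is in house 3.
So house 1 gets carnation for flower.
That leaves dahlia as the flower for house 2.
Clue 8 places the harp player in house 2.
House 1's instrument must be trumpet (nothing else left).
Clue 5: the person who drives a coupe is in house 3.
By clue 5, the drum player is in house 3.
From clue 6, the person with the emerald must be in house 2.
House 4 instrument: only guitar fits.
By clue 1, the person who drives a pickup is in house 2.
Clue 1 places the person who drives a hatchback in house 1.
So house 4 gets jeep for vehicle.
The person with the sapphire is in house 4 (clue 4).
So house 1 gets diamond for gemstone.
So: house 1 = hatchback/carnation/trumpet/diamond, house 2 = pickup/dahlia/harp/emerald, house 3 = coupe/iris/drum/peridot, house 4 = jeep/sunflower/guitar/sapphire.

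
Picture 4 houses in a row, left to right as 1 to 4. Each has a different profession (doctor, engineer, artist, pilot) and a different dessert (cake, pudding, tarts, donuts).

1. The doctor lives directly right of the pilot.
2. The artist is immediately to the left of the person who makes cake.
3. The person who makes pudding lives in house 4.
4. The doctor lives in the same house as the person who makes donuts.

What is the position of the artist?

By clue 3, the person who makes pudding is in house 4.
House 1 dessert: only tarts fits.
House 4's profession must be engineer (nothing else left).
House 3 profession: only doctor fits.
The pilot is in house 2 (clue 1).
The person who makes donuts is in house 3 (clue 4).
House 1 profession: only artist fits.
House 2 dessert: only cake fits.
So: house 1 = artist/tarts, house 2 = pilot/cake, house 3 = doctor/donuts, house 4 = engineer/pudding.

1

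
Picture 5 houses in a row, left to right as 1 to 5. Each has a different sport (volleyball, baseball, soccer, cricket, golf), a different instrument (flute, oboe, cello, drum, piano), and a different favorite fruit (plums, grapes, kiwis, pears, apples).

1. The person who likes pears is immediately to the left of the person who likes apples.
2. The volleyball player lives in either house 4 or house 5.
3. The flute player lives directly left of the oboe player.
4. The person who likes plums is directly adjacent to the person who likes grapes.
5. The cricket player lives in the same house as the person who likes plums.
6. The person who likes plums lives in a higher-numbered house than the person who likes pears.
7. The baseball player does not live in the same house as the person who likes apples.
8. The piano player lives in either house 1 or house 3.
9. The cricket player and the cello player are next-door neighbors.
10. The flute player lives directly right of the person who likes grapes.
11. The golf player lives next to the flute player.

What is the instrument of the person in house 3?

cello

House 5 favorite fruit: only kiwis fits.
The volleyball player is narrowed to house 4 or 5; consider each.
Placing it in house 4 leads to a contradiction, so it's in house 5.
The piano player is narrowed to house 1 or 3; consider each.
Placing it in house 3 leads to a contradiction, so it's in house 1.
The cricket player is narrowed to house 2 or 3 or 4; consider each.
Placing it in house 2 and house 3 leads to a contradiction, so it's in house 4.
From clue 5, the person who likes plums must be in house 4.
From clue 4, the person who likes grapes must be in house 3.
From clue 10, the flute player must be in house 4.
By clue 11, the golf player is in house 3.
House 2 instrument: only drum fits.
That leaves pears as the favorite fruit for house 1.
House 2 favorite fruit: only apples fits.
By clue 3, the oboe player is in house 5.
The baseball player is in house 1 (clue 7).
House 2's sport must be soccer (nothing else left).
House 3 instrument: only cello fits.
So: house 1 = baseball/piano/pears, house 2 = soccer/drum/apples, house 3 = golf/cello/grapes, house 4 = cricket/flute/plums, house 5 = volleyball/oboe/kiwis.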